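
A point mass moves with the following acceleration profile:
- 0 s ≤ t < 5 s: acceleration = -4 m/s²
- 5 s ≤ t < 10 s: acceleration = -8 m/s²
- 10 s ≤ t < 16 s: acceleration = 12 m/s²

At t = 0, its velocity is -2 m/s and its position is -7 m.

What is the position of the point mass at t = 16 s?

-433 m

On each constant-a segment, Δv = aΔt and Δx = v₀Δt + ½aΔt²; chain segment to segment.
0–5 s: v starts -2 m/s; Δx = -2·5 + ½·-4·5² = -60 m; v ends -22 m/s.
5–10 s: v starts -22 m/s; Δx = -22·5 + ½·-8·5² = -210 m; v ends -62 m/s.
10–16 s: v starts -62 m/s; Δx = -62·6 + ½·12·6² = -156 m; v ends 10 m/s.
x(16) = -7 + Σ Δx = -433 m.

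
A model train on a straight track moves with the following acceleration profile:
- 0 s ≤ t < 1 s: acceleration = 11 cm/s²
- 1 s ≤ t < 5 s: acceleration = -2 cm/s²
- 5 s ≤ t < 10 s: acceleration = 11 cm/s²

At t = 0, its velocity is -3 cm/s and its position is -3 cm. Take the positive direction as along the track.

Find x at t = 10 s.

153 cm

On each constant-a segment, Δv = aΔt and Δx = v₀Δt + ½aΔt²; chain segment to segment.
0–1 s: v starts -3 cm/s; Δx = -3·1 + ½·11·1² = 2.5 cm; v ends 8 cm/s.
1–5 s: v starts 8 cm/s; Δx = 8·4 + ½·-2·4² = 16 cm; v ends 0 cm/s.
5–10 s: v starts 0 cm/s; Δx = 0·5 + ½·11·5² = 137.5 cm; v ends 55 cm/s.
x(10) = -3 + Σ Δx = 153 cm.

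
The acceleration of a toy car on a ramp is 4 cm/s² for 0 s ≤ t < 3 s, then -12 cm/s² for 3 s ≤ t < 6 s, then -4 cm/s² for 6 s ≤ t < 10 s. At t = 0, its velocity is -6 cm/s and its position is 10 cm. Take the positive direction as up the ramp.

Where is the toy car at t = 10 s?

On each constant-a segment, Δv = aΔt and Δx = v₀Δt + ½aΔt²; chain segment to segment.
0–3 s: v starts -6 cm/s; Δx = -6·3 + ½·4·3² = 0 cm; v ends 6 cm/s.
3–6 s: v starts 6 cm/s; Δx = 6·3 + ½·-12·3² = -36 cm; v ends -30 cm/s.
6–10 s: v starts -30 cm/s; Δx = -30·4 + ½·-4·4² = -152 cm; v ends -46 cm/s.
x(10) = 10 + Σ Δx = -178 cm.

-178 cm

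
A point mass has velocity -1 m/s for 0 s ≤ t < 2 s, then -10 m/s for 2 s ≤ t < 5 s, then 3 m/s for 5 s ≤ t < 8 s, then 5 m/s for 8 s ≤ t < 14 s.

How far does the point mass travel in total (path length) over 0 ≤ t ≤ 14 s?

Distance (not displacement) is the total path length: add the absolute areas under v-t.
0–2 s: |-1| × 2 = 2 m
2–5 s: |-10| × 3 = 30 m
5–8 s: |3| × 3 = 9 m
8–14 s: |5| × 6 = 30 m
Total distance = 71 m

71 m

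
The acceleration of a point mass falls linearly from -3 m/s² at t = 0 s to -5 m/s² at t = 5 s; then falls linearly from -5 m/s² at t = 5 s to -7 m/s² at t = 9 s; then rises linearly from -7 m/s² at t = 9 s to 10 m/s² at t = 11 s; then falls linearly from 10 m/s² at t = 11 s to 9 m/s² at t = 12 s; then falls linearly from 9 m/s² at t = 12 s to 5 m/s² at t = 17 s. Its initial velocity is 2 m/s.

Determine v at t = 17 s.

Δv equals the area under the a-t graph; then v = v₀ + Δv.
0–5 s: ½(-3 + -5)(5) = -20 m/s
5–9 s: ½(-5 + -7)(4) = -24 m/s
9–11 s: ½(-7 + 10)(2) = 3 m/s
11–12 s: ½(10 + 9)(1) = 9.5 m/s
12–17 s: ½(9 + 5)(5) = 35 m/s
Δv = 3.5 m/s, so v(17) = 2 + (3.5) = 5.5 m/s.

5.5 m/s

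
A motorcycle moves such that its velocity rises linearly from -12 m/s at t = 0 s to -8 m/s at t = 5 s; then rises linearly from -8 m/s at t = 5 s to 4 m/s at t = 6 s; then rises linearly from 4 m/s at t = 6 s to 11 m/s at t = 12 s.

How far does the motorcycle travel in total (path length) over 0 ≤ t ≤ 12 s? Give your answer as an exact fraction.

295/3 m

Distance (not displacement) is the total path length: add the absolute areas under v-t.
0–5 s: |½(-12 + -8)(5)| = 50 m
5–6 s: v = 0 at t = 17/3 s; triangle areas 8/3 + 2/3 = 10/3 m
6–12 s: |½(4 + 11)(6)| = 45 m
Total distance = 295/3 m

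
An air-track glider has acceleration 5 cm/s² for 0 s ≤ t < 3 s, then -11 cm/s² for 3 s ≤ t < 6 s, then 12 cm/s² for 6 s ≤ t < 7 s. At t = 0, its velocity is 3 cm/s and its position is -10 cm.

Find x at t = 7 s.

On each constant-a segment, Δv = aΔt and Δx = v₀Δt + ½aΔt²; chain segment to segment.
0–3 s: v starts 3 cm/s; Δx = 3·3 + ½·5·3² = 31.5 cm; v ends 18 cm/s.
3–6 s: v starts 18 cm/s; Δx = 18·3 + ½·-11·3² = 4.5 cm; v ends -15 cm/s.
6–7 s: v starts -15 cm/s; Δx = -15·1 + ½·12·1² = -9 cm; v ends -3 cm/s.
x(7) = -10 + Σ Δx = 17 cm.

17 cm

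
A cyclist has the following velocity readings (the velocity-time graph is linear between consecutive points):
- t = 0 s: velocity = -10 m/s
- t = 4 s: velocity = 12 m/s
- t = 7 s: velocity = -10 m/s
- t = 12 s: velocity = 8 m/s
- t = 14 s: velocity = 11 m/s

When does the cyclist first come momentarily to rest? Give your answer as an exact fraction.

v changes sign on 0–4 s (from -10 to 12); the graph is linear there, so v = 0 at t = 0 + (10)·(4 − 0)/(12 − -10) = 20/11 s.

t = 20/11 s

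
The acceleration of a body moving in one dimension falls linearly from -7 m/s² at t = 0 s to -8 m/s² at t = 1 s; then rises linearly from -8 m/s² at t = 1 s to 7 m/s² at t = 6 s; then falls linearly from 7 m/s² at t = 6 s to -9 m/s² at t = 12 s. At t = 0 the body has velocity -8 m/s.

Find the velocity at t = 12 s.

-24 m/s

Δv equals the area under the a-t graph; then v = v₀ + Δv.
0–1 s: ½(-7 + -8)(1) = -7.5 m/s
1–6 s: ½(-8 + 7)(5) = -2.5 m/s
6–12 s: ½(7 + -9)(6) = -6 m/s
Δv = -16 m/s, so v(12) = -8 + (-16) = -24 m/s.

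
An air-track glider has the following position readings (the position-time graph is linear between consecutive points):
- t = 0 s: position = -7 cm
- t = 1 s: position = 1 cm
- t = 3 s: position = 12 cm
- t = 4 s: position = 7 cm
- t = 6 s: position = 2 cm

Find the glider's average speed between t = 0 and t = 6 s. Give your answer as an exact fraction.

Average speed = (total path length)/(elapsed time); on a piecewise-linear x-t graph the path length is Σ|Δx|.
0–1 s: |Δx| = |1 − -7| = 8 cm
1–3 s: |Δx| = |12 − 1| = 11 cm
3–4 s: |Δx| = |7 − 12| = 5 cm
4–6 s: |Δx| = |2 − 7| = 5 cm
Total path = 29 cm; average speed = 29/6 = 29/6 cm/s.

29/6 cm/s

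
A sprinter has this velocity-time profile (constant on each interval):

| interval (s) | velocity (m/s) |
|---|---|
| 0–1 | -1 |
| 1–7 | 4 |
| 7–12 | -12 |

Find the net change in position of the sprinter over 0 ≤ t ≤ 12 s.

Net displacement equals the area under the velocity-time graph (areas below the axis count negative).
0–1 s: -1 × 1 = -1 m
1–7 s: 4 × 6 = 24 m
7–12 s: -12 × 5 = -60 m
Net displacement = -37 m

-37 m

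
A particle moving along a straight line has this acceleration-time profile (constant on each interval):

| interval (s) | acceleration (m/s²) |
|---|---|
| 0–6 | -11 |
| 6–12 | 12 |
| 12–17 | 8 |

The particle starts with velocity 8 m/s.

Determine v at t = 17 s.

54 m/s

Δv equals the area under the a-t graph; then v = v₀ + Δv.
0–6 s: -11 × 6 = -66 m/s
6–12 s: 12 × 6 = 72 m/s
12–17 s: 8 × 5 = 40 m/s
Δv = 46 m/s, so v(17) = 8 + (46) = 54 m/s.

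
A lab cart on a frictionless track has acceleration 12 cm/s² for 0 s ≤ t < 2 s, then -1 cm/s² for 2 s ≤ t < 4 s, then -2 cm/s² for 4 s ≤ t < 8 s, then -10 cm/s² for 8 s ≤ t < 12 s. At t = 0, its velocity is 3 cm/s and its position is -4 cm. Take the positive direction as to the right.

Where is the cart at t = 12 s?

150 cm

On each constant-a segment, Δv = aΔt and Δx = v₀Δt + ½aΔt²; chain segment to segment.
0–2 s: v starts 3 cm/s; Δx = 3·2 + ½·12·2² = 30 cm; v ends 27 cm/s.
2–4 s: v starts 27 cm/s; Δx = 27·2 + ½·-1·2² = 52 cm; v ends 25 cm/s.
4–8 s: v starts 25 cm/s; Δx = 25·4 + ½·-2·4² = 84 cm; v ends 17 cm/s.
8–12 s: v starts 17 cm/s; Δx = 17·4 + ½·-10·4² = -12 cm; v ends -23 cm/s.
x(12) = -4 + Σ Δx = 150 cm.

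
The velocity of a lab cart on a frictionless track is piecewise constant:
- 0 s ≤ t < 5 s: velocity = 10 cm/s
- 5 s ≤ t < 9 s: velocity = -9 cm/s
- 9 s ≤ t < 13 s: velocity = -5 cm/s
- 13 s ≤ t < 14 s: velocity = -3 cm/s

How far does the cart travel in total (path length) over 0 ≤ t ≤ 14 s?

Total distance travelled is ∫|v| dt — sum the magnitudes of each area piece.
0–5 s: |10| × 5 = 50 cm
5–9 s: |-9| × 4 = 36 cm
9–13 s: |-5| × 4 = 20 cm
13–14 s: |-3| × 1 = 3 cm
Total distance = 109 cm

109 cm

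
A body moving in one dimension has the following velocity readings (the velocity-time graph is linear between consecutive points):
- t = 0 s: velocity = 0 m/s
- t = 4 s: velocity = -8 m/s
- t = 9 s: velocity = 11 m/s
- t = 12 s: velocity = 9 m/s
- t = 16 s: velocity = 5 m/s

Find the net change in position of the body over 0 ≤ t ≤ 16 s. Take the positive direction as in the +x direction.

Net displacement equals the area under the velocity-time graph (areas below the axis count negative).
0–4 s: ½(0 + -8)(4) = -16 m
4–9 s: ½(-8 + 11)(5) = 7.5 m
9–12 s: ½(11 + 9)(3) = 30 m
12–16 s: ½(9 + 5)(4) = 28 m
Net displacement = 49.5 m

49.5 m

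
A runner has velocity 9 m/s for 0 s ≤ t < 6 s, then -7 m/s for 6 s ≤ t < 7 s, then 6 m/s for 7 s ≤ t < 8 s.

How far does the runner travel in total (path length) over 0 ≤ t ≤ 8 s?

Distance (not displacement) is the total path length: add the absolute areas under v-t.
0–6 s: |9| × 6 = 54 m
6–7 s: |-7| × 1 = 7 m
7–8 s: |6| × 1 = 6 m
Total distance = 67 m

67 m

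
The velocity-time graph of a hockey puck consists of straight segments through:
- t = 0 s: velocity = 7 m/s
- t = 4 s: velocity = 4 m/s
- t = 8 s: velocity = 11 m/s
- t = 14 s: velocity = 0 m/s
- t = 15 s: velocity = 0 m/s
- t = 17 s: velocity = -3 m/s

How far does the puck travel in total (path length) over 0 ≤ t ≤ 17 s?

88 m

Distance (not displacement) is the total path length: add the absolute areas under v-t.
0–4 s: |½(7 + 4)(4)| = 22 m
4–8 s: |½(4 + 11)(4)| = 30 m
8–14 s: |½(11 + 0)(6)| = 33 m
14–15 s: |0| × 1 = 0 m
15–17 s: |½(0 + -3)(2)| = 3 m
Total distance = 88 m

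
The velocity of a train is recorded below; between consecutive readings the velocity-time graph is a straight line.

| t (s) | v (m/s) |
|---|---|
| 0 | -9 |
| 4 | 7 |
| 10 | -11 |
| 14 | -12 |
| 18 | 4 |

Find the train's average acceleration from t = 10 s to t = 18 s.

Average acceleration = Δv/Δt = (4 − -11)/(18 − 10) = 1.875 m/s².

1.875 m/s²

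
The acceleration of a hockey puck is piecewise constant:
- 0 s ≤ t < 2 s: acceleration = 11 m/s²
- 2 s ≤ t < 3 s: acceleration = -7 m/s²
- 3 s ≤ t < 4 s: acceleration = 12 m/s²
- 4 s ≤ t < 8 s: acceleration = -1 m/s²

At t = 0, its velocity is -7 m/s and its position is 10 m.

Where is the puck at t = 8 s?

115.5 m

On each constant-a segment, Δv = aΔt and Δx = v₀Δt + ½aΔt²; chain segment to segment.
0–2 s: v starts -7 m/s; Δx = -7·2 + ½·11·2² = 8 m; v ends 15 m/s.
2–3 s: v starts 15 m/s; Δx = 15·1 + ½·-7·1² = 11.5 m; v ends 8 m/s.
3–4 s: v starts 8 m/s; Δx = 8·1 + ½·12·1² = 14 m; v ends 20 m/s.
4–8 s: v starts 20 m/s; Δx = 20·4 + ½·-1·4² = 72 m; v ends 16 m/s.
x(8) = 10 + Σ Δx = 115.5 m.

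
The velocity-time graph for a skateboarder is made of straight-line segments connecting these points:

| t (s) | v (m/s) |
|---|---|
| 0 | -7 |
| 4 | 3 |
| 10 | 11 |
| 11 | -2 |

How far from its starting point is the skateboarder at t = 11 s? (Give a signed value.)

38.5 m

Net displacement equals the area under the velocity-time graph (areas below the axis count negative).
0–4 s: ½(-7 + 3)(4) = -8 m
4–10 s: ½(3 + 11)(6) = 42 m
10–11 s: ½(11 + -2)(1) = 4.5 m
Net displacement = 38.5 m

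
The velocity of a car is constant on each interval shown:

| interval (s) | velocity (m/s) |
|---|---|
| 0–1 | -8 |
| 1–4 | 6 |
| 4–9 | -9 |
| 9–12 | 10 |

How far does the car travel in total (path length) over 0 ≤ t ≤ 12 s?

101 m

Total distance travelled is ∫|v| dt — sum the magnitudes of each area piece.
0–1 s: |-8| × 1 = 8 m
1–4 s: |6| × 3 = 18 m
4–9 s: |-9| × 5 = 45 m
9–12 s: |10| × 3 = 30 m
Total distance = 101 m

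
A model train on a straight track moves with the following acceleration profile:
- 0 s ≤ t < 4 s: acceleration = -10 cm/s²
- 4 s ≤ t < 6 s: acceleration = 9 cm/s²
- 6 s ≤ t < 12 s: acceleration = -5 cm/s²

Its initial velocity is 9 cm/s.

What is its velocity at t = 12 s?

-43 cm/s

Δv equals the area under the a-t graph; then v = v₀ + Δv.
0–4 s: -10 × 4 = -40 cm/s
4–6 s: 9 × 2 = 18 cm/s
6–12 s: -5 × 6 = -30 cm/s
Δv = -52 cm/s, so v(12) = 9 + (-52) = -43 cm/s.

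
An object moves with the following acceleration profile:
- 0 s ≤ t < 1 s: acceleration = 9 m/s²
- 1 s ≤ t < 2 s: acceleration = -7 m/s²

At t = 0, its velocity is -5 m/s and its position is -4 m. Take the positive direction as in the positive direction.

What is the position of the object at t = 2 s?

-4 m

On each constant-a segment, Δv = aΔt and Δx = v₀Δt + ½aΔt²; chain segment to segment.
0–1 s: v starts -5 m/s; Δx = -5·1 + ½·9·1² = -0.5 m; v ends 4 m/s.
1–2 s: v starts 4 m/s; Δx = 4·1 + ½·-7·1² = 0.5 m; v ends -3 m/s.
x(2) = -4 + Σ Δx = -4 m.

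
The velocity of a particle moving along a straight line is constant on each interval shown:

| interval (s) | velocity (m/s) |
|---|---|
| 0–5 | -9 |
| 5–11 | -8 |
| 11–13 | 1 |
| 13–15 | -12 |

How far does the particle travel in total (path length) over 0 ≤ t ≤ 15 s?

119 m

Distance (not displacement) is the total path length: add the absolute areas under v-t.
0–5 s: |-9| × 5 = 45 m
5–11 s: |-8| × 6 = 48 m
11–13 s: |1| × 2 = 2 m
13–15 s: |-12| × 2 = 24 m
Total distance = 119 m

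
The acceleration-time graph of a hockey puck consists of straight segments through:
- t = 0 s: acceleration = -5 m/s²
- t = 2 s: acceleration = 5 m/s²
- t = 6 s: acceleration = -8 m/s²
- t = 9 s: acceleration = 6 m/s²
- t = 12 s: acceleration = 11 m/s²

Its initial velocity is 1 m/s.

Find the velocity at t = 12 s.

17.5 m/s

Δv equals the area under the a-t graph; then v = v₀ + Δv.
0–2 s: ½(-5 + 5)(2) = 0 m/s
2–6 s: ½(5 + -8)(4) = -6 m/s
6–9 s: ½(-8 + 6)(3) = -3 m/s
9–12 s: ½(6 + 11)(3) = 25.5 m/s
Δv = 16.5 m/s, so v(12) = 1 + (16.5) = 17.5 m/s.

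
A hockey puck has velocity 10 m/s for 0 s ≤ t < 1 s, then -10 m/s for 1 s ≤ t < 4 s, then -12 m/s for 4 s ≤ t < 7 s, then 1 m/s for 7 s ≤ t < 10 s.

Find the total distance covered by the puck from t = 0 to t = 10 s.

Total distance travelled is ∫|v| dt — sum the magnitudes of each area piece.
0–1 s: |10| × 1 = 10 m
1–4 s: |-10| × 3 = 30 m
4–7 s: |-12| × 3 = 36 m
7–10 s: |1| × 3 = 3 m
Total distance = 79 m

79 m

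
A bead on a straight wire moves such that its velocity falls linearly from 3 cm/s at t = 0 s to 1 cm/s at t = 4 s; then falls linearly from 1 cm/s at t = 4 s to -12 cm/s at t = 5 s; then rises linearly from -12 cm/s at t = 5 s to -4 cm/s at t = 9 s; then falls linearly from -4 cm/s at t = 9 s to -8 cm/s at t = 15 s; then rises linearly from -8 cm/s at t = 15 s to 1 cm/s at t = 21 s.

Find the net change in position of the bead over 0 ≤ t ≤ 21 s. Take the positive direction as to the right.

Displacement is the signed area under the v-t curve.
0–4 s: ½(3 + 1)(4) = 8 cm
4–5 s: ½(1 + -12)(1) = -5.5 cm
5–9 s: ½(-12 + -4)(4) = -32 cm
9–15 s: ½(-4 + -8)(6) = -36 cm
15–21 s: ½(-8 + 1)(6) = -21 cm
Net displacement = -86.5 cm

-86.5 cm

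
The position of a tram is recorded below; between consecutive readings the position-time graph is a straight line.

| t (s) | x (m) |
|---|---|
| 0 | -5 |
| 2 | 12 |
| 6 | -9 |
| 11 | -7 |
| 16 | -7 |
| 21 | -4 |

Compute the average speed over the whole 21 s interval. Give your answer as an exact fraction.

Average speed = (total path length)/(elapsed time); on a piecewise-linear x-t graph the path length is Σ|Δx|.
0–2 s: |Δx| = |12 − -5| = 17 m
2–6 s: |Δx| = |-9 − 12| = 21 m
6–11 s: |Δx| = |-7 − -9| = 2 m
11–16 s: |Δx| = |-7 − -7| = 0 m
16–21 s: |Δx| = |-4 − -7| = 3 m
Total path = 43 m; average speed = 43/21 = 43/21 m/s.

43/21 m/s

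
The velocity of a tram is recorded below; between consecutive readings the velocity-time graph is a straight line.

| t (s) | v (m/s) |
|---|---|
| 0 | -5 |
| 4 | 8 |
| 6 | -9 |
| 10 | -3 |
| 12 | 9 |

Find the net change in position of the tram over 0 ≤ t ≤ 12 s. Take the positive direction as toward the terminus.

-13 m

Displacement is the signed area under the v-t curve.
0–4 s: ½(-5 + 8)(4) = 6 m
4–6 s: ½(8 + -9)(2) = -1 m
6–10 s: ½(-9 + -3)(4) = -24 m
10–12 s: ½(-3 + 9)(2) = 6 m
Net displacement = -13 m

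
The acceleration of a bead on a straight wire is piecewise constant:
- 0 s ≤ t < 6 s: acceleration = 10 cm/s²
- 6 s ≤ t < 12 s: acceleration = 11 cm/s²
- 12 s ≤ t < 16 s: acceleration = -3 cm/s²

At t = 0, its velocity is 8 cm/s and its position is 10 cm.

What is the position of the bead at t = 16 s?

On each constant-a segment, Δv = aΔt and Δx = v₀Δt + ½aΔt²; chain segment to segment.
0–6 s: v starts 8 cm/s; Δx = 8·6 + ½·10·6² = 228 cm; v ends 68 cm/s.
6–12 s: v starts 68 cm/s; Δx = 68·6 + ½·11·6² = 606 cm; v ends 134 cm/s.
12–16 s: v starts 134 cm/s; Δx = 134·4 + ½·-3·4² = 512 cm; v ends 122 cm/s.
x(16) = 10 + Σ Δx = 1356 cm.

1356 cm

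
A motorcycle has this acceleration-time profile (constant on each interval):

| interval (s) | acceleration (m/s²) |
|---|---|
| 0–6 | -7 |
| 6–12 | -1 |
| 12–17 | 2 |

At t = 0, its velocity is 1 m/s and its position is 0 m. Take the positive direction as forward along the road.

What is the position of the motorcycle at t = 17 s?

-594 m

On each constant-a segment, Δv = aΔt and Δx = v₀Δt + ½aΔt²; chain segment to segment.
0–6 s: v starts 1 m/s; Δx = 1·6 + ½·-7·6² = -120 m; v ends -41 m/s.
6–12 s: v starts -41 m/s; Δx = -41·6 + ½·-1·6² = -264 m; v ends -47 m/s.
12–17 s: v starts -47 m/s; Δx = -47·5 + ½·2·5² = -210 m; v ends -37 m/s.
x(17) = 0 + Σ Δx = -594 m.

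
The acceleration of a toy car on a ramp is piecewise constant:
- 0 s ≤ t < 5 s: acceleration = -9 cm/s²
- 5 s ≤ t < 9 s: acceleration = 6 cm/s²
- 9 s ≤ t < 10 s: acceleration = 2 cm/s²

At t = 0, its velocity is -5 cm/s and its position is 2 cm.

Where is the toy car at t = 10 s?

-312.5 cm

On each constant-a segment, Δv = aΔt and Δx = v₀Δt + ½aΔt²; chain segment to segment.
0–5 s: v starts -5 cm/s; Δx = -5·5 + ½·-9·5² = -137.5 cm; v ends -50 cm/s.
5–9 s: v starts -50 cm/s; Δx = -50·4 + ½·6·4² = -152 cm; v ends -26 cm/s.
9–10 s: v starts -26 cm/s; Δx = -26·1 + ½·2·1² = -25 cm; v ends -24 cm/s.
x(10) = 2 + Σ Δx = -312.5 cm.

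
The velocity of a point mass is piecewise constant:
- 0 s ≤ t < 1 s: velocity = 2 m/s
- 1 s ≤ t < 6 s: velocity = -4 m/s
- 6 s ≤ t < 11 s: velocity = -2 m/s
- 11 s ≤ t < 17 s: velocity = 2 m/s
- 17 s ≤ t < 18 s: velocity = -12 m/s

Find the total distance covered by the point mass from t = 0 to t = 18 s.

56 m

Distance (not displacement) is the total path length: add the absolute areas under v-t.
0–1 s: |2| × 1 = 2 m
1–6 s: |-4| × 5 = 20 m
6–11 s: |-2| × 5 = 10 m
11–17 s: |2| × 6 = 12 m
17–18 s: |-12| × 1 = 12 m
Total distance = 56 m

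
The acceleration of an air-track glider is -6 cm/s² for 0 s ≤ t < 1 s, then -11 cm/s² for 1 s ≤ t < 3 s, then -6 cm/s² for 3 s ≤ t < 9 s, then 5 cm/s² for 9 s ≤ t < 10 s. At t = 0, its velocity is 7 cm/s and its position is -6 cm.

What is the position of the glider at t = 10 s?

-310.5 cm

On each constant-a segment, Δv = aΔt and Δx = v₀Δt + ½aΔt²; chain segment to segment.
0–1 s: v starts 7 cm/s; Δx = 7·1 + ½·-6·1² = 4 cm; v ends 1 cm/s.
1–3 s: v starts 1 cm/s; Δx = 1·2 + ½·-11·2² = -20 cm; v ends -21 cm/s.
3–9 s: v starts -21 cm/s; Δx = -21·6 + ½·-6·6² = -234 cm; v ends -57 cm/s.
9–10 s: v starts -57 cm/s; Δx = -57·1 + ½·5·1² = -54.5 cm; v ends -52 cm/s.
x(10) = -6 + Σ Δx = -310.5 cm.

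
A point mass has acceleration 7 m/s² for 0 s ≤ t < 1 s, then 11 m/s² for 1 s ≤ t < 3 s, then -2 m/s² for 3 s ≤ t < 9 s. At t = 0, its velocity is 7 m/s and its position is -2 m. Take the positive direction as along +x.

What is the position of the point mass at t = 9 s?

On each constant-a segment, Δv = aΔt and Δx = v₀Δt + ½aΔt²; chain segment to segment.
0–1 s: v starts 7 m/s; Δx = 7·1 + ½·7·1² = 10.5 m; v ends 14 m/s.
1–3 s: v starts 14 m/s; Δx = 14·2 + ½·11·2² = 50 m; v ends 36 m/s.
3–9 s: v starts 36 m/s; Δx = 36·6 + ½·-2·6² = 180 m; v ends 24 m/s.
x(9) = -2 + Σ Δx = 238.5 m.

238.5 m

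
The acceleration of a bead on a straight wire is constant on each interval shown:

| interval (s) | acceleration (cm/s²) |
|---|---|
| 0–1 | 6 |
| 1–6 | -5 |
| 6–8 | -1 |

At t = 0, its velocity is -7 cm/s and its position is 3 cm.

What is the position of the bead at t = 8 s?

On each constant-a segment, Δv = aΔt and Δx = v₀Δt + ½aΔt²; chain segment to segment.
0–1 s: v starts -7 cm/s; Δx = -7·1 + ½·6·1² = -4 cm; v ends -1 cm/s.
1–6 s: v starts -1 cm/s; Δx = -1·5 + ½·-5·5² = -67.5 cm; v ends -26 cm/s.
6–8 s: v starts -26 cm/s; Δx = -26·2 + ½·-1·2² = -54 cm; v ends -28 cm/s.
x(8) = 3 + Σ Δx = -122.5 cm.

-122.5 cm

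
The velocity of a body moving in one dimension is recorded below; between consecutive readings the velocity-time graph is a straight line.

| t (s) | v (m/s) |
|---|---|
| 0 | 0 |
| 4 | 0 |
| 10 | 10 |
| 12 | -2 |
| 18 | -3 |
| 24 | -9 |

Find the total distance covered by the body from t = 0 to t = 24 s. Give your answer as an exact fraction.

Total distance travelled is ∫|v| dt — sum the magnitudes of each area piece.
0–4 s: |0| × 4 = 0 m
4–10 s: |½(0 + 10)(6)| = 30 m
10–12 s: v = 0 at t = 35/3 s; triangle areas 25/3 + 1/3 = 26/3 m
12–18 s: |½(-2 + -3)(6)| = 15 m
18–24 s: |½(-3 + -9)(6)| = 36 m
Total distance = 269/3 m

269/3 m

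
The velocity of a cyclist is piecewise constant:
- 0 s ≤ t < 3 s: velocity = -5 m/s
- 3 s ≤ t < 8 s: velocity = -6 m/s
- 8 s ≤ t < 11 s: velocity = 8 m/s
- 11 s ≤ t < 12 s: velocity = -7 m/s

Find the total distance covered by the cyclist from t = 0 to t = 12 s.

Distance (not displacement) is the total path length: add the absolute areas under v-t.
0–3 s: |-5| × 3 = 15 m
3–8 s: |-6| × 5 = 30 m
8–11 s: |8| × 3 = 24 m
11–12 s: |-7| × 1 = 7 m
Total distance = 76 m

76 m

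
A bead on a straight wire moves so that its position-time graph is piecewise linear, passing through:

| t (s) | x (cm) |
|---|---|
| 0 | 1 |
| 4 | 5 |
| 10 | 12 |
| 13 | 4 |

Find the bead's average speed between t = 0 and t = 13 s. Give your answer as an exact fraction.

Average speed = (total path length)/(elapsed time); on a piecewise-linear x-t graph the path length is Σ|Δx|.
0–4 s: |Δx| = |5 − 1| = 4 cm
4–10 s: |Δx| = |12 − 5| = 7 cm
10–13 s: |Δx| = |4 − 12| = 8 cm
Total path = 19 cm; average speed = 19/13 = 19/13 cm/s.

19/13 cm/s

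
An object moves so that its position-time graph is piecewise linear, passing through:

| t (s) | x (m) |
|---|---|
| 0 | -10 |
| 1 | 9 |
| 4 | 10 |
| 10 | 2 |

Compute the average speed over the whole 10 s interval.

Average speed = (total path length)/(elapsed time); on a piecewise-linear x-t graph the path length is Σ|Δx|.
0–1 s: |Δx| = |9 − -10| = 19 m
1–4 s: |Δx| = |10 − 9| = 1 m
4–10 s: |Δx| = |2 − 10| = 8 m
Total path = 28 m; average speed = 28/10 = 2.8 m/s.

2.8 m/s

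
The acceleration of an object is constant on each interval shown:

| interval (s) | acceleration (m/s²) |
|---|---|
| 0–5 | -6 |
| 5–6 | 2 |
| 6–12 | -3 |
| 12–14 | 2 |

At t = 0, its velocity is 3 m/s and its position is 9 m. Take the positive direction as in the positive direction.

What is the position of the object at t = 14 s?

On each constant-a segment, Δv = aΔt and Δx = v₀Δt + ½aΔt²; chain segment to segment.
0–5 s: v starts 3 m/s; Δx = 3·5 + ½·-6·5² = -60 m; v ends -27 m/s.
5–6 s: v starts -27 m/s; Δx = -27·1 + ½·2·1² = -26 m; v ends -25 m/s.
6–12 s: v starts -25 m/s; Δx = -25·6 + ½·-3·6² = -204 m; v ends -43 m/s.
12–14 s: v starts -43 m/s; Δx = -43·2 + ½·2·2² = -82 m; v ends -39 m/s.
x(14) = 9 + Σ Δx = -363 m.

-363 m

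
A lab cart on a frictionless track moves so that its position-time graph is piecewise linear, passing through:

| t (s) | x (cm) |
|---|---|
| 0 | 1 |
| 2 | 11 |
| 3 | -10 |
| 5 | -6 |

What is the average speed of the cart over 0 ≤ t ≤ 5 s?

Average speed = (total path length)/(elapsed time); on a piecewise-linear x-t graph the path length is Σ|Δx|.
0–2 s: |Δx| = |11 − 1| = 10 cm
2–3 s: |Δx| = |-10 − 11| = 21 cm
3–5 s: |Δx| = |-6 − -10| = 4 cm
Total path = 35 cm; average speed = 35/5 = 7 cm/s.

7 cm/s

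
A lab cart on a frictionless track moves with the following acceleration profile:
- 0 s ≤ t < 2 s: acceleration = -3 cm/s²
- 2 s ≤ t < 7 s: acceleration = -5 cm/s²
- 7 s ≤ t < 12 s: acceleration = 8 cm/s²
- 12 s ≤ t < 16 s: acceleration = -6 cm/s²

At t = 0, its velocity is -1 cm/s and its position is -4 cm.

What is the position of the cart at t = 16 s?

-185.5 cm

On each constant-a segment, Δv = aΔt and Δx = v₀Δt + ½aΔt²; chain segment to segment.
0–2 s: v starts -1 cm/s; Δx = -1·2 + ½·-3·2² = -8 cm; v ends -7 cm/s.
2–7 s: v starts -7 cm/s; Δx = -7·5 + ½·-5·5² = -97.5 cm; v ends -32 cm/s.
7–12 s: v starts -32 cm/s; Δx = -32·5 + ½·8·5² = -60 cm; v ends 8 cm/s.
12–16 s: v starts 8 cm/s; Δx = 8·4 + ½·-6·4² = -16 cm; v ends -16 cm/s.
x(16) = -4 + Σ Δx = -185.5 cm.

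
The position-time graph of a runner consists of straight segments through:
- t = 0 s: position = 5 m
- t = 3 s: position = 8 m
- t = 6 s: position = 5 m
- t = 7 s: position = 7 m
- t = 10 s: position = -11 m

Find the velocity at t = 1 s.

1 m/s

Velocity is the slope of the x-t graph on 0–3 s: (8 − 5)/(3 − 0) = 1 m/s.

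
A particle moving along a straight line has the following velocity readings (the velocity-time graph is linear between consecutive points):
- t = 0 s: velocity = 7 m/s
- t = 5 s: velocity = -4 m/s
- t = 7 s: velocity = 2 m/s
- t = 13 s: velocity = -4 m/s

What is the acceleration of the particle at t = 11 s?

Acceleration is the slope of the v-t graph on 7–13 s: (-4 − 2)/(13 − 7) = -1 m/s².

-1 m/s²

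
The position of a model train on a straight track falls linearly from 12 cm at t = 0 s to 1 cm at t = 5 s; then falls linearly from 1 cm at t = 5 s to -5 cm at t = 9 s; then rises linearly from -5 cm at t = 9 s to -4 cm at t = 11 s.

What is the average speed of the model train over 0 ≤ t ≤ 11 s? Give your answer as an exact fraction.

Average speed = (total path length)/(elapsed time); on a piecewise-linear x-t graph the path length is Σ|Δx|.
0–5 s: |Δx| = |1 − 12| = 11 cm
5–9 s: |Δx| = |-5 − 1| = 6 cm
9–11 s: |Δx| = |-4 − -5| = 1 cm
Total path = 18 cm; average speed = 18/11 = 18/11 cm/s.

18/11 cm/s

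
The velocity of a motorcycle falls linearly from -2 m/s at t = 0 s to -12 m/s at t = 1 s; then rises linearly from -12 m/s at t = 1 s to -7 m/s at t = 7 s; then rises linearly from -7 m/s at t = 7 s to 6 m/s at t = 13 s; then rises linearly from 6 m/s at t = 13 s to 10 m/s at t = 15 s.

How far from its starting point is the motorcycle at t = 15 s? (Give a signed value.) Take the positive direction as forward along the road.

Net displacement equals the area under the velocity-time graph (areas below the axis count negative).
0–1 s: ½(-2 + -12)(1) = -7 m
1–7 s: ½(-12 + -7)(6) = -57 m
7–13 s: ½(-7 + 6)(6) = -3 m
13–15 s: ½(6 + 10)(2) = 16 m
Net displacement = -51 m

-51 m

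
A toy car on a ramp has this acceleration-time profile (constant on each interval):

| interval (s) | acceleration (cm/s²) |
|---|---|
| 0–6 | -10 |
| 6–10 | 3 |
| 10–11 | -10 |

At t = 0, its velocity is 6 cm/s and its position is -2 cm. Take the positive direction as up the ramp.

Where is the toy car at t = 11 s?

On each constant-a segment, Δv = aΔt and Δx = v₀Δt + ½aΔt²; chain segment to segment.
0–6 s: v starts 6 cm/s; Δx = 6·6 + ½·-10·6² = -144 cm; v ends -54 cm/s.
6–10 s: v starts -54 cm/s; Δx = -54·4 + ½·3·4² = -192 cm; v ends -42 cm/s.
10–11 s: v starts -42 cm/s; Δx = -42·1 + ½·-10·1² = -47 cm; v ends -52 cm/s.
x(11) = -2 + Σ Δx = -385 cm.

-385 cm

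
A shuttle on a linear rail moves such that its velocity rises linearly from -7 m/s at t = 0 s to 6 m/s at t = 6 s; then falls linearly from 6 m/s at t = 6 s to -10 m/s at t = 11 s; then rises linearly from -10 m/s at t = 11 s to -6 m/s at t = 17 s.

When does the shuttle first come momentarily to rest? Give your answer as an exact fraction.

v changes sign on 0–6 s (from -7 to 6); the graph is linear there, so v = 0 at t = 0 + (7)·(6 − 0)/(6 − -7) = 42/13 s.

t = 42/13 s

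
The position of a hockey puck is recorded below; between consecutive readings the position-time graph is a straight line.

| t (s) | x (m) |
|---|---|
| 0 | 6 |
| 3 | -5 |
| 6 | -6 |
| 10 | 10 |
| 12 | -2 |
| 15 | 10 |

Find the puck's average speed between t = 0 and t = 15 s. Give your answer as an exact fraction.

52/15 m/s

Average speed = (total path length)/(elapsed time); on a piecewise-linear x-t graph the path length is Σ|Δx|.
0–3 s: |Δx| = |-5 − 6| = 11 m
3–6 s: |Δx| = |-6 − -5| = 1 m
6–10 s: |Δx| = |10 − -6| = 16 m
10–12 s: |Δx| = |-2 − 10| = 12 m
12–15 s: |Δx| = |10 − -2| = 12 m
Total path = 52 m; average speed = 52/15 = 52/15 m/s.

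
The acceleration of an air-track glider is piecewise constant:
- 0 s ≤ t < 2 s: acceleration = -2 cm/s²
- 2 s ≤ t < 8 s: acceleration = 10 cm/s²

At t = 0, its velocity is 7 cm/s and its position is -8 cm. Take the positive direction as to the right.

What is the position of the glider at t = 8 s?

On each constant-a segment, Δv = aΔt and Δx = v₀Δt + ½aΔt²; chain segment to segment.
0–2 s: v starts 7 cm/s; Δx = 7·2 + ½·-2·2² = 10 cm; v ends 3 cm/s.
2–8 s: v starts 3 cm/s; Δx = 3·6 + ½·10·6² = 198 cm; v ends 63 cm/s.
x(8) = -8 + Σ Δx = 200 cm.

200 cm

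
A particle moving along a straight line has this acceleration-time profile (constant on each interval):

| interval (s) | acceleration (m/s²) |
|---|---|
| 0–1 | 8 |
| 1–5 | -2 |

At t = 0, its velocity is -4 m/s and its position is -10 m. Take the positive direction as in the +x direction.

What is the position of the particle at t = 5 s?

On each constant-a segment, Δv = aΔt and Δx = v₀Δt + ½aΔt²; chain segment to segment.
0–1 s: v starts -4 m/s; Δx = -4·1 + ½·8·1² = 0 m; v ends 4 m/s.
1–5 s: v starts 4 m/s; Δx = 4·4 + ½·-2·4² = 0 m; v ends -4 m/s.
x(5) = -10 + Σ Δx = -10 m.

-10 m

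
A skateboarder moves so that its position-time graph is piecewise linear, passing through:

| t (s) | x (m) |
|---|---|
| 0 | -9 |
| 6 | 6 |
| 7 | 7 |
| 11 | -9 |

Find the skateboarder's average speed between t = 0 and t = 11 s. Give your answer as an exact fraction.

32/11 m/s

Average speed = (total path length)/(elapsed time); on a piecewise-linear x-t graph the path length is Σ|Δx|.
0–6 s: |Δx| = |6 − -9| = 15 m
6–7 s: |Δx| = |7 − 6| = 1 m
7–11 s: |Δx| = |-9 − 7| = 16 m
Total path = 32 m; average speed = 32/11 = 32/11 m/s.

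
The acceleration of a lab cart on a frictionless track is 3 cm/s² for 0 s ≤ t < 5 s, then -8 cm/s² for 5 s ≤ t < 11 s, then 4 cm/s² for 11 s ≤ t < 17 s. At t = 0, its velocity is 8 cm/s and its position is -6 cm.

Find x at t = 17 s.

On each constant-a segment, Δv = aΔt and Δx = v₀Δt + ½aΔt²; chain segment to segment.
0–5 s: v starts 8 cm/s; Δx = 8·5 + ½·3·5² = 77.5 cm; v ends 23 cm/s.
5–11 s: v starts 23 cm/s; Δx = 23·6 + ½·-8·6² = -6 cm; v ends -25 cm/s.
11–17 s: v starts -25 cm/s; Δx = -25·6 + ½·4·6² = -78 cm; v ends -1 cm/s.
x(17) = -6 + Σ Δx = -12.5 cm.

-12.5 cm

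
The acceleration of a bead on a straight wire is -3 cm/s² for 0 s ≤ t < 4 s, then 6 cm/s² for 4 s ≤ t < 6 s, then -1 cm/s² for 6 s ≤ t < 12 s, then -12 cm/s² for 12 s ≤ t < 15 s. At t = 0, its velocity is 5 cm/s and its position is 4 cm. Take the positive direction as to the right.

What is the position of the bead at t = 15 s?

-47 cm

On each constant-a segment, Δv = aΔt and Δx = v₀Δt + ½aΔt²; chain segment to segment.
0–4 s: v starts 5 cm/s; Δx = 5·4 + ½·-3·4² = -4 cm; v ends -7 cm/s.
4–6 s: v starts -7 cm/s; Δx = -7·2 + ½·6·2² = -2 cm; v ends 5 cm/s.
6–12 s: v starts 5 cm/s; Δx = 5·6 + ½·-1·6² = 12 cm; v ends -1 cm/s.
12–15 s: v starts -1 cm/s; Δx = -1·3 + ½·-12·3² = -57 cm; v ends -37 cm/s.
x(15) = 4 + Σ Δx = -47 cm.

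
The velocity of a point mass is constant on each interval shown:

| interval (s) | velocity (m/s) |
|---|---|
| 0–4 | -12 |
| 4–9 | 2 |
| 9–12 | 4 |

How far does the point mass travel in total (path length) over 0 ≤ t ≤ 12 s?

70 m

Distance (not displacement) is the total path length: add the absolute areas under v-t.
0–4 s: |-12| × 4 = 48 m
4–9 s: |2| × 5 = 10 m
9–12 s: |4| × 3 = 12 m
Total distance = 70 m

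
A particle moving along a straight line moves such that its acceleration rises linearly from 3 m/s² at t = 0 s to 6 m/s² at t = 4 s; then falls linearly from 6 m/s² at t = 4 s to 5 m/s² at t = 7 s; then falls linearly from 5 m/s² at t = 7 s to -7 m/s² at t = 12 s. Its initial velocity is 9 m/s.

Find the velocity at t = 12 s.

38.5 m/s

Δv equals the area under the a-t graph; then v = v₀ + Δv.
0–4 s: ½(3 + 6)(4) = 18 m/s
4–7 s: ½(6 + 5)(3) = 16.5 m/s
7–12 s: ½(5 + -7)(5) = -5 m/s
Δv = 29.5 m/s, so v(12) = 9 + (29.5) = 38.5 m/s.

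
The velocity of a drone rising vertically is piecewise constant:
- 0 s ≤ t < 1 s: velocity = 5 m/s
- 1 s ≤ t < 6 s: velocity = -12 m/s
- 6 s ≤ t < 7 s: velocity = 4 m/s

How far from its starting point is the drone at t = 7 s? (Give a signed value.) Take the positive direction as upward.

-51 m

Displacement is the signed area under the v-t curve.
0–1 s: 5 × 1 = 5 m
1–6 s: -12 × 5 = -60 m
6–7 s: 4 × 1 = 4 m
Net displacement = -51 m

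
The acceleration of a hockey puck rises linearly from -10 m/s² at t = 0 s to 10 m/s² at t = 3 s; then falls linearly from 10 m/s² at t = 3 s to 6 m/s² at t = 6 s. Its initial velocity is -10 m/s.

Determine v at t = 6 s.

14 m/s

Δv equals the area under the a-t graph; then v = v₀ + Δv.
0–3 s: ½(-10 + 10)(3) = 0 m/s
3–6 s: ½(10 + 6)(3) = 24 m/s
Δv = 24 m/s, so v(6) = -10 + (24) = 14 m/s.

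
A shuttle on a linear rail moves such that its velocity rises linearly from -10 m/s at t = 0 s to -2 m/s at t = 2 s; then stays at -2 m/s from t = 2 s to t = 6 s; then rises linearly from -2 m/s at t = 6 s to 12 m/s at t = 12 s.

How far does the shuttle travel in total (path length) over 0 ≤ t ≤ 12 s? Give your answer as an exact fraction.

362/7 m

Total distance travelled is ∫|v| dt — sum the magnitudes of each area piece.
0–2 s: |½(-10 + -2)(2)| = 12 m
2–6 s: |-2| × 4 = 8 m
6–12 s: v = 0 at t = 48/7 s; triangle areas 6/7 + 216/7 = 222/7 m
Total distance = 362/7 m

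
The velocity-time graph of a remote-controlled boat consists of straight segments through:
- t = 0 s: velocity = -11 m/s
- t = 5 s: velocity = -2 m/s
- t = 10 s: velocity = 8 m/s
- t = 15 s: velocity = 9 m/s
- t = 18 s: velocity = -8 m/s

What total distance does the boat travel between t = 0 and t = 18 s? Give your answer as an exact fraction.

3563/34 m

Total distance travelled is ∫|v| dt — sum the magnitudes of each area piece.
0–5 s: |½(-11 + -2)(5)| = 32.5 m
5–10 s: v = 0 at t = 6 s; triangle areas 1 + 16 = 17 m
10–15 s: |½(8 + 9)(5)| = 42.5 m
15–18 s: v = 0 at t = 282/17 s; triangle areas 243/34 + 96/17 = 435/34 m
Total distance = 3563/34 m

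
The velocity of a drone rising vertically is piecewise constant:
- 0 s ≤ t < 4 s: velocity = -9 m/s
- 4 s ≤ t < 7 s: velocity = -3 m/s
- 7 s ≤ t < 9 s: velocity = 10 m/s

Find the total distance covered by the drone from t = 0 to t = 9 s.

65 m

Distance (not displacement) is the total path length: add the absolute areas under v-t.
0–4 s: |-9| × 4 = 36 m
4–7 s: |-3| × 3 = 9 m
7–9 s: |10| × 2 = 20 m
Total distance = 65 m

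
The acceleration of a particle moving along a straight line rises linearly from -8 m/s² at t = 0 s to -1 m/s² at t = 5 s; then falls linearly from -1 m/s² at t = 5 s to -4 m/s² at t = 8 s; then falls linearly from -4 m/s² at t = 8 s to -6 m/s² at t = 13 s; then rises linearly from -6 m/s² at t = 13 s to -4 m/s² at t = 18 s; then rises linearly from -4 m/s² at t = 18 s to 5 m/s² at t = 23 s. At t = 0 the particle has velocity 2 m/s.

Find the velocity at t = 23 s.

-75.5 m/s

Δv equals the area under the a-t graph; then v = v₀ + Δv.
0–5 s: ½(-8 + -1)(5) = -22.5 m/s
5–8 s: ½(-1 + -4)(3) = -7.5 m/s
8–13 s: ½(-4 + -6)(5) = -25 m/s
13–18 s: ½(-6 + -4)(5) = -25 m/s
18–23 s: ½(-4 + 5)(5) = 2.5 m/s
Δv = -77.5 m/s, so v(23) = 2 + (-77.5) = -75.5 m/s.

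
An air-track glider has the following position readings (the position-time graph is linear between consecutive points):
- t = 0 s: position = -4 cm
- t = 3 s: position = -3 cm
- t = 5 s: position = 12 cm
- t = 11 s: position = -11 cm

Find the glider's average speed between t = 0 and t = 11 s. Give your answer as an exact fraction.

Average speed = (total path length)/(elapsed time); on a piecewise-linear x-t graph the path length is Σ|Δx|.
0–3 s: |Δx| = |-3 − -4| = 1 cm
3–5 s: |Δx| = |12 − -3| = 15 cm
5–11 s: |Δx| = |-11 − 12| = 23 cm
Total path = 39 cm; average speed = 39/11 = 39/11 cm/s.

39/11 cm/s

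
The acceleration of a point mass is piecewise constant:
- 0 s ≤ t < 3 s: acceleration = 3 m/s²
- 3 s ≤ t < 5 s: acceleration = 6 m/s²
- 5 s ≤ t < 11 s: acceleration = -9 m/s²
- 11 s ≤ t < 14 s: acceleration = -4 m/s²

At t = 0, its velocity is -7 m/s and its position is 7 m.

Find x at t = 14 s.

-200.5 m

On each constant-a segment, Δv = aΔt and Δx = v₀Δt + ½aΔt²; chain segment to segment.
0–3 s: v starts -7 m/s; Δx = -7·3 + ½·3·3² = -7.5 m; v ends 2 m/s.
3–5 s: v starts 2 m/s; Δx = 2·2 + ½·6·2² = 16 m; v ends 14 m/s.
5–11 s: v starts 14 m/s; Δx = 14·6 + ½·-9·6² = -78 m; v ends -40 m/s.
11–14 s: v starts -40 m/s; Δx = -40·3 + ½·-4·3² = -138 m; v ends -52 m/s.
x(14) = 7 + Σ Δx = -200.5 m.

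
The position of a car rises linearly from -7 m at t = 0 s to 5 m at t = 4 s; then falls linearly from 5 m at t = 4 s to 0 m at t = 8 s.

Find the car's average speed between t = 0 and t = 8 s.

Average speed = (total path length)/(elapsed time); on a piecewise-linear x-t graph the path length is Σ|Δx|.
0–4 s: |Δx| = |5 − -7| = 12 m
4–8 s: |Δx| = |0 − 5| = 5 m
Total path = 17 m; average speed = 17/8 = 2.125 m/s.

2.125 m/s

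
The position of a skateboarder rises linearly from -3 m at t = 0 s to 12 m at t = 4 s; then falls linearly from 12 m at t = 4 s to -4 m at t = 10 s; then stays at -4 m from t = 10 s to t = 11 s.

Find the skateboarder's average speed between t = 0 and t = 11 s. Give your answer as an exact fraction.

Average speed = (total path length)/(elapsed time); on a piecewise-linear x-t graph the path length is Σ|Δx|.
0–4 s: |Δx| = |12 − -3| = 15 m
4–10 s: |Δx| = |-4 − 12| = 16 m
10–11 s: |Δx| = |-4 − -4| = 0 m
Total path = 31 m; average speed = 31/11 = 31/11 m/s.

31/11 m/s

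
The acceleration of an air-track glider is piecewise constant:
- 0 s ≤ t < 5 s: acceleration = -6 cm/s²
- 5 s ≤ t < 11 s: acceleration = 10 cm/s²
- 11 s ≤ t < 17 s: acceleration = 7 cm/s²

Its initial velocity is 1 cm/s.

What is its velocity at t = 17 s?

73 cm/s

Δv equals the area under the a-t graph; then v = v₀ + Δv.
0–5 s: -6 × 5 = -30 cm/s
5–11 s: 10 × 6 = 60 cm/s
11–17 s: 7 × 6 = 42 cm/s
Δv = 72 cm/s, so v(17) = 1 + (72) = 73 cm/s.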